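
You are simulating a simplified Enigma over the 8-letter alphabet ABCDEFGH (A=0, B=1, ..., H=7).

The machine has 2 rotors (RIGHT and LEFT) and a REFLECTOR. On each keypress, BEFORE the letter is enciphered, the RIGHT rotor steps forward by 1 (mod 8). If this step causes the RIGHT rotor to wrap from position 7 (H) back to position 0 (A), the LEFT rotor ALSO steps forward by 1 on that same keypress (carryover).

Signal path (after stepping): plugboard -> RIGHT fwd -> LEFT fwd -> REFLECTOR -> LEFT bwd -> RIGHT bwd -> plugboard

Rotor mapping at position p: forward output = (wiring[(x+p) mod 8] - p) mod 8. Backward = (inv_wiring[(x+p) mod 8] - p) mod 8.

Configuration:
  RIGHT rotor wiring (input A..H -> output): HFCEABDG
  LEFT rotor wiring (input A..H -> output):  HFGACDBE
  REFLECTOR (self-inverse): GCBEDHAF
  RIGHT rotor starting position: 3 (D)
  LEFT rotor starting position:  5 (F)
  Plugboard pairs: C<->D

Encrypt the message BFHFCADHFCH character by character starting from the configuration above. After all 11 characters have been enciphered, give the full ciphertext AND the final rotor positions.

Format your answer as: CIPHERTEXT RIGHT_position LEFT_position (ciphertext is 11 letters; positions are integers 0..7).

Char 1 ('B'): step: R->4, L=5; B->plug->B->R->F->L->B->refl->C->L'->D->R'->E->plug->E
Char 2 ('F'): step: R->5, L=5; F->plug->F->R->F->L->B->refl->C->L'->D->R'->H->plug->H
Char 3 ('H'): step: R->6, L=5; H->plug->H->R->D->L->C->refl->B->L'->F->R'->A->plug->A
Char 4 ('F'): step: R->7, L=5; F->plug->F->R->B->L->E->refl->D->L'->G->R'->C->plug->D
Char 5 ('C'): step: R->0, L->6 (L advanced); C->plug->D->R->E->L->A->refl->G->L'->B->R'->F->plug->F
Char 6 ('A'): step: R->1, L=6; A->plug->A->R->E->L->A->refl->G->L'->B->R'->B->plug->B
Char 7 ('D'): step: R->2, L=6; D->plug->C->R->G->L->E->refl->D->L'->A->R'->A->plug->A
Char 8 ('H'): step: R->3, L=6; H->plug->H->R->H->L->F->refl->H->L'->D->R'->E->plug->E
Char 9 ('F'): step: R->4, L=6; F->plug->F->R->B->L->G->refl->A->L'->E->R'->A->plug->A
Char 10 ('C'): step: R->5, L=6; C->plug->D->R->C->L->B->refl->C->L'->F->R'->F->plug->F
Char 11 ('H'): step: R->6, L=6; H->plug->H->R->D->L->H->refl->F->L'->H->R'->D->plug->C
Final: ciphertext=EHADFBAEAFC, RIGHT=6, LEFT=6

Answer: EHADFBAEAFC 6 6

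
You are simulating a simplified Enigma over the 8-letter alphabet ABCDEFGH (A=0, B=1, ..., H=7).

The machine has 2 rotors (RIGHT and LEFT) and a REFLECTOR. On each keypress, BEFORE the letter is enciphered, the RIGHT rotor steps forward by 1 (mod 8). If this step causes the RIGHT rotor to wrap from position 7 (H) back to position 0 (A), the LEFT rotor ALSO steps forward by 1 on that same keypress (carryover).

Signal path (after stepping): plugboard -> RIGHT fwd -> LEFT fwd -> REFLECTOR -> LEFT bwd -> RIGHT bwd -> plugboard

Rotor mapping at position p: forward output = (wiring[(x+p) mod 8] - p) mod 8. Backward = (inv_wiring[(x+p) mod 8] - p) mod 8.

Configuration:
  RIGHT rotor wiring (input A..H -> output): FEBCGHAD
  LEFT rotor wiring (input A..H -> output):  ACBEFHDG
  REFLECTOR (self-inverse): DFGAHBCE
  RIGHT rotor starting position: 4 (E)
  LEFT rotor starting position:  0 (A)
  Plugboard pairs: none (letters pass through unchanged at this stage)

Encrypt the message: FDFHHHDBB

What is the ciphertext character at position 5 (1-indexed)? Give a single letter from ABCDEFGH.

Char 1 ('F'): step: R->5, L=0; F->plug->F->R->E->L->F->refl->B->L'->C->R'->A->plug->A
Char 2 ('D'): step: R->6, L=0; D->plug->D->R->G->L->D->refl->A->L'->A->R'->G->plug->G
Char 3 ('F'): step: R->7, L=0; F->plug->F->R->H->L->G->refl->C->L'->B->R'->H->plug->H
Char 4 ('H'): step: R->0, L->1 (L advanced); H->plug->H->R->D->L->E->refl->H->L'->H->R'->F->plug->F
Char 5 ('H'): step: R->1, L=1; H->plug->H->R->E->L->G->refl->C->L'->F->R'->D->plug->D

D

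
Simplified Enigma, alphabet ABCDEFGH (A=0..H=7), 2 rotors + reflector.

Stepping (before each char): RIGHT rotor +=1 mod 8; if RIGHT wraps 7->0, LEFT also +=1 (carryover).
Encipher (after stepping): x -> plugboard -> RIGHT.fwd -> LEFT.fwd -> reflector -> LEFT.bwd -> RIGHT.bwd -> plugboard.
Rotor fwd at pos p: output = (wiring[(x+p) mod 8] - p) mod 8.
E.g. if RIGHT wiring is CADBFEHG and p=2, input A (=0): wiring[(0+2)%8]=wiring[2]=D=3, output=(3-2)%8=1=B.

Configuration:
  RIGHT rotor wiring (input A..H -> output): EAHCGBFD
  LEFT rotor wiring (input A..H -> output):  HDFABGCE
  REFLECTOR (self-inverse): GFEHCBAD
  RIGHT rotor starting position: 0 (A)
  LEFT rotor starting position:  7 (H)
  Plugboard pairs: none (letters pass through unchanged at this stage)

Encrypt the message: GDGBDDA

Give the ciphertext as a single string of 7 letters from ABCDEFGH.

Answer: DHDACBD

Derivation:
Char 1 ('G'): step: R->1, L=7; G->plug->G->R->C->L->E->refl->C->L'->F->R'->D->plug->D
Char 2 ('D'): step: R->2, L=7; D->plug->D->R->H->L->D->refl->H->L'->G->R'->H->plug->H
Char 3 ('G'): step: R->3, L=7; G->plug->G->R->F->L->C->refl->E->L'->C->R'->D->plug->D
Char 4 ('B'): step: R->4, L=7; B->plug->B->R->F->L->C->refl->E->L'->C->R'->A->plug->A
Char 5 ('D'): step: R->5, L=7; D->plug->D->R->H->L->D->refl->H->L'->G->R'->C->plug->C
Char 6 ('D'): step: R->6, L=7; D->plug->D->R->C->L->E->refl->C->L'->F->R'->B->plug->B
Char 7 ('A'): step: R->7, L=7; A->plug->A->R->E->L->B->refl->F->L'->A->R'->D->plug->D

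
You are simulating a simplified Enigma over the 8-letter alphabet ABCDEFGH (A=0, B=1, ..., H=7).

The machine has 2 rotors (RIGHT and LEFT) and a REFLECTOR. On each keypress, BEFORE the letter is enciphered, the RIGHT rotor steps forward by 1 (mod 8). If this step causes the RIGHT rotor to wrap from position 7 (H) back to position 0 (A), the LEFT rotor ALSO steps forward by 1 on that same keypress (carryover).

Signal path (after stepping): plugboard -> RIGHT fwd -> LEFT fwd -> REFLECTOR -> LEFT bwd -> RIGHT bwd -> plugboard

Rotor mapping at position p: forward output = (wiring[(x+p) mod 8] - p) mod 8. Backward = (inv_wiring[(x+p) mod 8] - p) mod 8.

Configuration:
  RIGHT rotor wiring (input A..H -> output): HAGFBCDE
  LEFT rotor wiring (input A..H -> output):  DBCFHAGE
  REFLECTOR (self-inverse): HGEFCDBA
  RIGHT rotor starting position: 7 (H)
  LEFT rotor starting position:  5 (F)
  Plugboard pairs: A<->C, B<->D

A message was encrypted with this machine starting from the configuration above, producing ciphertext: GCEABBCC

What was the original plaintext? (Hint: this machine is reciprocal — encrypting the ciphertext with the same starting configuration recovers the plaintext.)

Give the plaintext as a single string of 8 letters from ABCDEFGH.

Char 1 ('G'): step: R->0, L->6 (L advanced); G->plug->G->R->D->L->D->refl->F->L'->C->R'->F->plug->F
Char 2 ('C'): step: R->1, L=6; C->plug->A->R->H->L->C->refl->E->L'->E->R'->C->plug->A
Char 3 ('E'): step: R->2, L=6; E->plug->E->R->B->L->G->refl->B->L'->G->R'->H->plug->H
Char 4 ('A'): step: R->3, L=6; A->plug->C->R->H->L->C->refl->E->L'->E->R'->F->plug->F
Char 5 ('B'): step: R->4, L=6; B->plug->D->R->A->L->A->refl->H->L'->F->R'->A->plug->C
Char 6 ('B'): step: R->5, L=6; B->plug->D->R->C->L->F->refl->D->L'->D->R'->E->plug->E
Char 7 ('C'): step: R->6, L=6; C->plug->A->R->F->L->H->refl->A->L'->A->R'->E->plug->E
Char 8 ('C'): step: R->7, L=6; C->plug->A->R->F->L->H->refl->A->L'->A->R'->B->plug->D

Answer: FAHFCEED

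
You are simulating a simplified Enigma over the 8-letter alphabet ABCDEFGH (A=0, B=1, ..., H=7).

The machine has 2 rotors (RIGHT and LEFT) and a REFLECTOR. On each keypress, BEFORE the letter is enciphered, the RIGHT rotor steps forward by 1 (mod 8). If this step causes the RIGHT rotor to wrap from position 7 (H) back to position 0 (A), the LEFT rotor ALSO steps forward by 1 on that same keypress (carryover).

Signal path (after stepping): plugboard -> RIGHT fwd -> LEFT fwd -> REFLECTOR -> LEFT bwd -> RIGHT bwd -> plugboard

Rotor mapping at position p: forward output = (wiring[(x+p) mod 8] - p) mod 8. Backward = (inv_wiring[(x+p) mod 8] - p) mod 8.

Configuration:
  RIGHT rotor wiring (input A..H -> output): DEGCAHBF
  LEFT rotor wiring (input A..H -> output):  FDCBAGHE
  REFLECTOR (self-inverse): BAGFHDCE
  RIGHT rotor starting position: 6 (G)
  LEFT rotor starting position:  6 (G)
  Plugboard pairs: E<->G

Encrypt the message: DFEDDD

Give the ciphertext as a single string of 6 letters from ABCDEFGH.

Char 1 ('D'): step: R->7, L=6; D->plug->D->R->H->L->A->refl->B->L'->A->R'->G->plug->E
Char 2 ('F'): step: R->0, L->7 (L advanced); F->plug->F->R->H->L->A->refl->B->L'->F->R'->H->plug->H
Char 3 ('E'): step: R->1, L=7; E->plug->G->R->E->L->C->refl->G->L'->B->R'->C->plug->C
Char 4 ('D'): step: R->2, L=7; D->plug->D->R->F->L->B->refl->A->L'->H->R'->E->plug->G
Char 5 ('D'): step: R->3, L=7; D->plug->D->R->G->L->H->refl->E->L'->C->R'->E->plug->G
Char 6 ('D'): step: R->4, L=7; D->plug->D->R->B->L->G->refl->C->L'->E->R'->A->plug->A

Answer: EHCGGA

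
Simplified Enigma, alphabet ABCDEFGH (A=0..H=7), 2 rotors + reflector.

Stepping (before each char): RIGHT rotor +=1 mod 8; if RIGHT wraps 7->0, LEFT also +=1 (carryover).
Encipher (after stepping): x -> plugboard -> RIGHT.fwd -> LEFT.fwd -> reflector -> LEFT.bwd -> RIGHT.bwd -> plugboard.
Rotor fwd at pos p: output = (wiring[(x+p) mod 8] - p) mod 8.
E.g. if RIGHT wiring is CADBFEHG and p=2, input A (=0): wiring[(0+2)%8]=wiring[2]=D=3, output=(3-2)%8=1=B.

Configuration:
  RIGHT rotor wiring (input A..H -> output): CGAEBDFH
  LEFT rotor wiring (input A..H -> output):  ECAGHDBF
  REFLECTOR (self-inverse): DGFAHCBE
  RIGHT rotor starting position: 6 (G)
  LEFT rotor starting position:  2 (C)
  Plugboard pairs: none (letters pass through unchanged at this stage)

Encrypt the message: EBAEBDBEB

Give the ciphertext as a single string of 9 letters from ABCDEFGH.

Answer: CECFAACDE

Derivation:
Char 1 ('E'): step: R->7, L=2; E->plug->E->R->F->L->D->refl->A->L'->H->R'->C->plug->C
Char 2 ('B'): step: R->0, L->3 (L advanced); B->plug->B->R->G->L->H->refl->E->L'->B->R'->E->plug->E
Char 3 ('A'): step: R->1, L=3; A->plug->A->R->F->L->B->refl->G->L'->D->R'->C->plug->C
Char 4 ('E'): step: R->2, L=3; E->plug->E->R->D->L->G->refl->B->L'->F->R'->F->plug->F
Char 5 ('B'): step: R->3, L=3; B->plug->B->R->G->L->H->refl->E->L'->B->R'->A->plug->A
Char 6 ('D'): step: R->4, L=3; D->plug->D->R->D->L->G->refl->B->L'->F->R'->A->plug->A
Char 7 ('B'): step: R->5, L=3; B->plug->B->R->A->L->D->refl->A->L'->C->R'->C->plug->C
Char 8 ('E'): step: R->6, L=3; E->plug->E->R->C->L->A->refl->D->L'->A->R'->D->plug->D
Char 9 ('B'): step: R->7, L=3; B->plug->B->R->D->L->G->refl->B->L'->F->R'->E->plug->E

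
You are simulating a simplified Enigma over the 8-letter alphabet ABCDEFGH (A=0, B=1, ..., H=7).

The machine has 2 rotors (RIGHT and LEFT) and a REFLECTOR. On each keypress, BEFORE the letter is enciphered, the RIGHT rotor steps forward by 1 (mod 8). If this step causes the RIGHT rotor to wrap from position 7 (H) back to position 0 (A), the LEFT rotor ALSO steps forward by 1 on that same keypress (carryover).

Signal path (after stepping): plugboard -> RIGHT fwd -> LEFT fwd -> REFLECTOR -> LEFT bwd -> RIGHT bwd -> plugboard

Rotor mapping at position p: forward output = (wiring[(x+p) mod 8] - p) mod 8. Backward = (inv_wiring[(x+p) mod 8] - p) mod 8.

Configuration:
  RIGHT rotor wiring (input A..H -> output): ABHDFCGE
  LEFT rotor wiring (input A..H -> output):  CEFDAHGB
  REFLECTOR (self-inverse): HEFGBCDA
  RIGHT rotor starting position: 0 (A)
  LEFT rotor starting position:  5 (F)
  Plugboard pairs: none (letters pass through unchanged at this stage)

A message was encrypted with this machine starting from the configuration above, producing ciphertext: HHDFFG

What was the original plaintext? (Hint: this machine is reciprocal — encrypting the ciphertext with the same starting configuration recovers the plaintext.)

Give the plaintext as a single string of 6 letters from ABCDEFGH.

Answer: BGAEBB

Derivation:
Char 1 ('H'): step: R->1, L=5; H->plug->H->R->H->L->D->refl->G->L'->G->R'->B->plug->B
Char 2 ('H'): step: R->2, L=5; H->plug->H->R->H->L->D->refl->G->L'->G->R'->G->plug->G
Char 3 ('D'): step: R->3, L=5; D->plug->D->R->D->L->F->refl->C->L'->A->R'->A->plug->A
Char 4 ('F'): step: R->4, L=5; F->plug->F->R->F->L->A->refl->H->L'->E->R'->E->plug->E
Char 5 ('F'): step: R->5, L=5; F->plug->F->R->C->L->E->refl->B->L'->B->R'->B->plug->B
Char 6 ('G'): step: R->6, L=5; G->plug->G->R->H->L->D->refl->G->L'->G->R'->B->plug->B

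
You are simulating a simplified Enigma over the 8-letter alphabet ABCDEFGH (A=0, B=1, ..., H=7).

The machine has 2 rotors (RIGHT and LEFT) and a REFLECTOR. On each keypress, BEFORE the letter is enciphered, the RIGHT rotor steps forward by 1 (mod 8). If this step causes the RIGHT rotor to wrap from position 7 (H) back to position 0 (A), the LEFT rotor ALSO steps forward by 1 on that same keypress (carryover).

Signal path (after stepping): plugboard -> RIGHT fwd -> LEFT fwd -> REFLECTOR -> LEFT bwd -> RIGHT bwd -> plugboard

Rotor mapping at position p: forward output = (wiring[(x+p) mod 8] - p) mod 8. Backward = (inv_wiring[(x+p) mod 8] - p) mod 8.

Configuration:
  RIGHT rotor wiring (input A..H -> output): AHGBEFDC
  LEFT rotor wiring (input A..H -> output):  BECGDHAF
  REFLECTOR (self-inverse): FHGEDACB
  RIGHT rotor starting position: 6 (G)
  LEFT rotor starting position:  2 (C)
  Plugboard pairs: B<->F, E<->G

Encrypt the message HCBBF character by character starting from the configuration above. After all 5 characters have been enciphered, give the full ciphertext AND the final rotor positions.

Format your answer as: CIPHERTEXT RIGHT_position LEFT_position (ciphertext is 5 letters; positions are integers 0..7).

Char 1 ('H'): step: R->7, L=2; H->plug->H->R->E->L->G->refl->C->L'->H->R'->D->plug->D
Char 2 ('C'): step: R->0, L->3 (L advanced); C->plug->C->R->G->L->B->refl->H->L'->H->R'->B->plug->F
Char 3 ('B'): step: R->1, L=3; B->plug->F->R->C->L->E->refl->D->L'->A->R'->C->plug->C
Char 4 ('B'): step: R->2, L=3; B->plug->F->R->A->L->D->refl->E->L'->C->R'->C->plug->C
Char 5 ('F'): step: R->3, L=3; F->plug->B->R->B->L->A->refl->F->L'->D->R'->H->plug->H
Final: ciphertext=DFCCH, RIGHT=3, LEFT=3

Answer: DFCCH 3 3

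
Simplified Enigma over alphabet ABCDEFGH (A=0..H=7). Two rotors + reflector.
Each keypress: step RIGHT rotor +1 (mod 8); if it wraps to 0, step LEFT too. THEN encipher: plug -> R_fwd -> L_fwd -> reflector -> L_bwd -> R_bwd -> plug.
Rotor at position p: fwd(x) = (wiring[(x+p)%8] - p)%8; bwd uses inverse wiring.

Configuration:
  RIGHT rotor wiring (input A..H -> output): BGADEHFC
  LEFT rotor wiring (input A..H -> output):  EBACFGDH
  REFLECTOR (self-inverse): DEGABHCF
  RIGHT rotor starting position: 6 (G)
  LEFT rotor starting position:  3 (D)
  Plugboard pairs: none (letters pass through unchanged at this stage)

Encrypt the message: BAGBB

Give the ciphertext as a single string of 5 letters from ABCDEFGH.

Answer: AFBGE

Derivation:
Char 1 ('B'): step: R->7, L=3; B->plug->B->R->C->L->D->refl->A->L'->D->R'->A->plug->A
Char 2 ('A'): step: R->0, L->4 (L advanced); A->plug->A->R->B->L->C->refl->G->L'->H->R'->F->plug->F
Char 3 ('G'): step: R->1, L=4; G->plug->G->R->B->L->C->refl->G->L'->H->R'->B->plug->B
Char 4 ('B'): step: R->2, L=4; B->plug->B->R->B->L->C->refl->G->L'->H->R'->G->plug->G
Char 5 ('B'): step: R->3, L=4; B->plug->B->R->B->L->C->refl->G->L'->H->R'->E->plug->E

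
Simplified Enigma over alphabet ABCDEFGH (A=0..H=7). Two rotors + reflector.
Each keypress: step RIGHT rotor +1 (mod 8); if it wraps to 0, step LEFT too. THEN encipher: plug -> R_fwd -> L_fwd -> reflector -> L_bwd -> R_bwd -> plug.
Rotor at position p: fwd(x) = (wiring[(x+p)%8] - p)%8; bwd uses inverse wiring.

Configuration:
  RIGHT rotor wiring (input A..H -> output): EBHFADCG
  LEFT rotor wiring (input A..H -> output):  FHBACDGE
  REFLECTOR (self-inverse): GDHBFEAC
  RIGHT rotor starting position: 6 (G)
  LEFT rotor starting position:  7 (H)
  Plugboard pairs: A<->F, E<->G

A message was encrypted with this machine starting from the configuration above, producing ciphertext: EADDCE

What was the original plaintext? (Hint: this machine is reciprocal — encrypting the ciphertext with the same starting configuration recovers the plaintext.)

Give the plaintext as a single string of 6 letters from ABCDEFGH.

Char 1 ('E'): step: R->7, L=7; E->plug->G->R->E->L->B->refl->D->L'->F->R'->B->plug->B
Char 2 ('A'): step: R->0, L->0 (L advanced); A->plug->F->R->D->L->A->refl->G->L'->G->R'->H->plug->H
Char 3 ('D'): step: R->1, L=0; D->plug->D->R->H->L->E->refl->F->L'->A->R'->A->plug->F
Char 4 ('D'): step: R->2, L=0; D->plug->D->R->B->L->H->refl->C->L'->E->R'->F->plug->A
Char 5 ('C'): step: R->3, L=0; C->plug->C->R->A->L->F->refl->E->L'->H->R'->D->plug->D
Char 6 ('E'): step: R->4, L=0; E->plug->G->R->D->L->A->refl->G->L'->G->R'->C->plug->C

Answer: BHFADC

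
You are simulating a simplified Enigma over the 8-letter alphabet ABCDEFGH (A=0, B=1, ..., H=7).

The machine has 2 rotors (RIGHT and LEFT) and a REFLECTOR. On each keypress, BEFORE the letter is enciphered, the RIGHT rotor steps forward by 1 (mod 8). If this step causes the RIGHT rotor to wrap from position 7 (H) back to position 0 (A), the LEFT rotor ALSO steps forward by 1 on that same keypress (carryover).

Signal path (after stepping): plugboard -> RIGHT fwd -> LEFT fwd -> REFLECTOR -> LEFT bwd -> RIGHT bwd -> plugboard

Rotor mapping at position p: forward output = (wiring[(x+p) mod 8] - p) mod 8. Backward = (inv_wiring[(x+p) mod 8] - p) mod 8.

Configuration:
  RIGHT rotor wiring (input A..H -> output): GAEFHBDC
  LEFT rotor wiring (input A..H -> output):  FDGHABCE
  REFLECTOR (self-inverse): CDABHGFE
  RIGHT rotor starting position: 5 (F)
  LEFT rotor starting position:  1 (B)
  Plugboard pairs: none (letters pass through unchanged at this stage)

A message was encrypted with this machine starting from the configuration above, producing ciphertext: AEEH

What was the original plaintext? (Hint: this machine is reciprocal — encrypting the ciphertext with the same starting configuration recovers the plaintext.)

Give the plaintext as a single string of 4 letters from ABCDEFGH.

Answer: EDAC

Derivation:
Char 1 ('A'): step: R->6, L=1; A->plug->A->R->F->L->B->refl->D->L'->G->R'->E->plug->E
Char 2 ('E'): step: R->7, L=1; E->plug->E->R->G->L->D->refl->B->L'->F->R'->D->plug->D
Char 3 ('E'): step: R->0, L->2 (L advanced); E->plug->E->R->H->L->B->refl->D->L'->G->R'->A->plug->A
Char 4 ('H'): step: R->1, L=2; H->plug->H->R->F->L->C->refl->A->L'->E->R'->C->plug->C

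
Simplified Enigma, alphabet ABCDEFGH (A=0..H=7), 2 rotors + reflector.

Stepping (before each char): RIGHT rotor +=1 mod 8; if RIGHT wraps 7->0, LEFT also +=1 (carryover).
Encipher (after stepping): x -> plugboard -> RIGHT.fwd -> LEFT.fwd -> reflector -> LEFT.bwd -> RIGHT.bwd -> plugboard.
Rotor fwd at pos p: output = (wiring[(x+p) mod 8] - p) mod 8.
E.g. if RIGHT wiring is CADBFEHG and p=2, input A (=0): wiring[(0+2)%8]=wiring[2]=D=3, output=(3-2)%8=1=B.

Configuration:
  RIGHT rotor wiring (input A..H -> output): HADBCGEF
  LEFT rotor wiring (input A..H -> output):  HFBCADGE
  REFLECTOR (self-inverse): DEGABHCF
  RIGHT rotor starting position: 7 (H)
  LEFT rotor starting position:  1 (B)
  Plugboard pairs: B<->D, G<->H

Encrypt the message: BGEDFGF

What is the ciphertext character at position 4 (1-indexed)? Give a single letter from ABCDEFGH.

Char 1 ('B'): step: R->0, L->2 (L advanced); B->plug->D->R->B->L->A->refl->D->L'->H->R'->A->plug->A
Char 2 ('G'): step: R->1, L=2; G->plug->H->R->G->L->F->refl->H->L'->A->R'->C->plug->C
Char 3 ('E'): step: R->2, L=2; E->plug->E->R->C->L->G->refl->C->L'->F->R'->G->plug->H
Char 4 ('D'): step: R->3, L=2; D->plug->B->R->H->L->D->refl->A->L'->B->R'->D->plug->B

B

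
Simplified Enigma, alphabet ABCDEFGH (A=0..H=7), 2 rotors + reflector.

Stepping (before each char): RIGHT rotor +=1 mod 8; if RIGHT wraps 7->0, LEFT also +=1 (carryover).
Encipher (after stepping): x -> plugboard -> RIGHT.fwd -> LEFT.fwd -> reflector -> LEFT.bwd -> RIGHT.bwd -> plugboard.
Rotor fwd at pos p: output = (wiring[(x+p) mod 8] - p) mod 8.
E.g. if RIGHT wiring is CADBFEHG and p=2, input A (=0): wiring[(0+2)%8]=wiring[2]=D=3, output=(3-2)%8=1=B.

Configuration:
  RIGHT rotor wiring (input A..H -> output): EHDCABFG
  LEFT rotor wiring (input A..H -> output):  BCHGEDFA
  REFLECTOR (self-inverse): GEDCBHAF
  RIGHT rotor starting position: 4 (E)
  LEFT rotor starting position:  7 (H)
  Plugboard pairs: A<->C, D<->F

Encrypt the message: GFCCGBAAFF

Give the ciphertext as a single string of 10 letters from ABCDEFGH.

Answer: CGEEADFBHE

Derivation:
Char 1 ('G'): step: R->5, L=7; G->plug->G->R->F->L->F->refl->H->L'->E->R'->A->plug->C
Char 2 ('F'): step: R->6, L=7; F->plug->D->R->B->L->C->refl->D->L'->C->R'->G->plug->G
Char 3 ('C'): step: R->7, L=7; C->plug->A->R->H->L->G->refl->A->L'->D->R'->E->plug->E
Char 4 ('C'): step: R->0, L->0 (L advanced); C->plug->A->R->E->L->E->refl->B->L'->A->R'->E->plug->E
Char 5 ('G'): step: R->1, L=0; G->plug->G->R->F->L->D->refl->C->L'->B->R'->C->plug->A
Char 6 ('B'): step: R->2, L=0; B->plug->B->R->A->L->B->refl->E->L'->E->R'->F->plug->D
Char 7 ('A'): step: R->3, L=0; A->plug->C->R->G->L->F->refl->H->L'->C->R'->D->plug->F
Char 8 ('A'): step: R->4, L=0; A->plug->C->R->B->L->C->refl->D->L'->F->R'->B->plug->B
Char 9 ('F'): step: R->5, L=0; F->plug->D->R->H->L->A->refl->G->L'->D->R'->H->plug->H
Char 10 ('F'): step: R->6, L=0; F->plug->D->R->B->L->C->refl->D->L'->F->R'->E->plug->E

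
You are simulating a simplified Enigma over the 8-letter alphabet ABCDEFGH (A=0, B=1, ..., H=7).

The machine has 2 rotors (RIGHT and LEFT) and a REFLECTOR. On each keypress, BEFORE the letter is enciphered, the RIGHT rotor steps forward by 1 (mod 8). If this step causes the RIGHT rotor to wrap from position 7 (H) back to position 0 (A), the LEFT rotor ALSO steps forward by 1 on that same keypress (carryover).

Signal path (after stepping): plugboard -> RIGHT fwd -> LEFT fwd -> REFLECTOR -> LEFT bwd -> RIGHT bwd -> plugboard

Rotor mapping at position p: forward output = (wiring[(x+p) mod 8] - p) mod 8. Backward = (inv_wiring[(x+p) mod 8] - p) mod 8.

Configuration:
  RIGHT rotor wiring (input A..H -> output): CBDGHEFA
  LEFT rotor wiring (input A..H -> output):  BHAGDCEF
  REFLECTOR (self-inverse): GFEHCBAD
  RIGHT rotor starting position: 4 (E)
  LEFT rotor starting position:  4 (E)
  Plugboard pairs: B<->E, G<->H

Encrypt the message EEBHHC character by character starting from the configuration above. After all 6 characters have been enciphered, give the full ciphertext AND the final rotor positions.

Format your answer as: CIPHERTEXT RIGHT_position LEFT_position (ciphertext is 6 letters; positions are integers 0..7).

Answer: DHGEEA 2 5

Derivation:
Char 1 ('E'): step: R->5, L=4; E->plug->B->R->A->L->H->refl->D->L'->F->R'->D->plug->D
Char 2 ('E'): step: R->6, L=4; E->plug->B->R->C->L->A->refl->G->L'->B->R'->G->plug->H
Char 3 ('B'): step: R->7, L=4; B->plug->E->R->H->L->C->refl->E->L'->G->R'->H->plug->G
Char 4 ('H'): step: R->0, L->5 (L advanced); H->plug->G->R->F->L->D->refl->H->L'->B->R'->B->plug->E
Char 5 ('H'): step: R->1, L=5; H->plug->G->R->H->L->G->refl->A->L'->C->R'->B->plug->E
Char 6 ('C'): step: R->2, L=5; C->plug->C->R->F->L->D->refl->H->L'->B->R'->A->plug->A
Final: ciphertext=DHGEEA, RIGHT=2, LEFT=5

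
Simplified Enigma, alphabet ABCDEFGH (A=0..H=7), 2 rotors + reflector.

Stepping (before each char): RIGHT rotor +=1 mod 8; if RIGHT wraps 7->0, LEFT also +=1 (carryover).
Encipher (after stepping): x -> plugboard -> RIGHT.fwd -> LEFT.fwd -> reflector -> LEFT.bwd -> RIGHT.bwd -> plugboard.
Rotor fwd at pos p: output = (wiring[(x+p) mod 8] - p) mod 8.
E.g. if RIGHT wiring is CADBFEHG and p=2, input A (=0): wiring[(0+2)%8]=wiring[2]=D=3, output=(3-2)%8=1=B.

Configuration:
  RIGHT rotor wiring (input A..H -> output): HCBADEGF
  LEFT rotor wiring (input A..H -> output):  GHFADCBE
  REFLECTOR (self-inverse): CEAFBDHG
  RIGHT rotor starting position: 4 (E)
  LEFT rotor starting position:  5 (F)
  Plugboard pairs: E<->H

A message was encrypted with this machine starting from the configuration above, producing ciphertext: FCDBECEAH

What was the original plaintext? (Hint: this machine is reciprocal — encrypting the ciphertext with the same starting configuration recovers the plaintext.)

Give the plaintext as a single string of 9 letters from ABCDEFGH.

Char 1 ('F'): step: R->5, L=5; F->plug->F->R->E->L->C->refl->A->L'->F->R'->E->plug->H
Char 2 ('C'): step: R->6, L=5; C->plug->C->R->B->L->E->refl->B->L'->D->R'->E->plug->H
Char 3 ('D'): step: R->7, L=5; D->plug->D->R->C->L->H->refl->G->L'->H->R'->H->plug->E
Char 4 ('B'): step: R->0, L->6 (L advanced); B->plug->B->R->C->L->A->refl->C->L'->F->R'->H->plug->E
Char 5 ('E'): step: R->1, L=6; E->plug->H->R->G->L->F->refl->D->L'->A->R'->B->plug->B
Char 6 ('C'): step: R->2, L=6; C->plug->C->R->B->L->G->refl->H->L'->E->R'->E->plug->H
Char 7 ('E'): step: R->3, L=6; E->plug->H->R->G->L->F->refl->D->L'->A->R'->B->plug->B
Char 8 ('A'): step: R->4, L=6; A->plug->A->R->H->L->E->refl->B->L'->D->R'->E->plug->H
Char 9 ('H'): step: R->5, L=6; H->plug->E->R->F->L->C->refl->A->L'->C->R'->D->plug->D

Answer: HHEEBHBHD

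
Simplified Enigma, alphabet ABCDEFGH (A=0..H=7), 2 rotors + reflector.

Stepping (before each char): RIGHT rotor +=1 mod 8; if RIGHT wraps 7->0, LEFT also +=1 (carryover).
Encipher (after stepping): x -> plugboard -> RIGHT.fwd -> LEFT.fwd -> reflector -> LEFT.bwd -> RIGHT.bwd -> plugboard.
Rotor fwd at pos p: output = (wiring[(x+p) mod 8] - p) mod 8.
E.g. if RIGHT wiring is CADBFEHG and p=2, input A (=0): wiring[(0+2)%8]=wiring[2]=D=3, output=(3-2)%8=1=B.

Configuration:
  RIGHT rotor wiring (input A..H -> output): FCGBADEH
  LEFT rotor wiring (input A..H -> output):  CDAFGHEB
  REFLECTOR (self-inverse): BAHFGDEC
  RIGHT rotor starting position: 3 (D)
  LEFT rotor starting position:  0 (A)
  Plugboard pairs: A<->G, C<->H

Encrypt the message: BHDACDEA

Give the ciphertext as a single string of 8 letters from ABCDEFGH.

Char 1 ('B'): step: R->4, L=0; B->plug->B->R->H->L->B->refl->A->L'->C->R'->G->plug->A
Char 2 ('H'): step: R->5, L=0; H->plug->C->R->C->L->A->refl->B->L'->H->R'->B->plug->B
Char 3 ('D'): step: R->6, L=0; D->plug->D->R->E->L->G->refl->E->L'->G->R'->A->plug->G
Char 4 ('A'): step: R->7, L=0; A->plug->G->R->E->L->G->refl->E->L'->G->R'->B->plug->B
Char 5 ('C'): step: R->0, L->1 (L advanced); C->plug->H->R->H->L->B->refl->A->L'->G->R'->C->plug->H
Char 6 ('D'): step: R->1, L=1; D->plug->D->R->H->L->B->refl->A->L'->G->R'->G->plug->A
Char 7 ('E'): step: R->2, L=1; E->plug->E->R->C->L->E->refl->G->L'->E->R'->A->plug->G
Char 8 ('A'): step: R->3, L=1; A->plug->G->R->H->L->B->refl->A->L'->G->R'->A->plug->G

Answer: ABGBHAGG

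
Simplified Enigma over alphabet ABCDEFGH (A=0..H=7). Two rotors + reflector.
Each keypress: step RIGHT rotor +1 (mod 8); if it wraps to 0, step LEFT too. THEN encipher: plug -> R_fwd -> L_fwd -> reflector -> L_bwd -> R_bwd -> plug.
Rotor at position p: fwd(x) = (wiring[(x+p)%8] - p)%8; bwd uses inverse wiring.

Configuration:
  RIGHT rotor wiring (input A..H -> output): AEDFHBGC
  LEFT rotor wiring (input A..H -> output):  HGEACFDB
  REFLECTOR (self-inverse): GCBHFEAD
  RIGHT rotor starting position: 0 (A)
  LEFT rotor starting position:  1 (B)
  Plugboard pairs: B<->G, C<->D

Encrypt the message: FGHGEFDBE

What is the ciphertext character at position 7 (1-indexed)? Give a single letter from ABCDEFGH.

Char 1 ('F'): step: R->1, L=1; F->plug->F->R->F->L->C->refl->B->L'->D->R'->A->plug->A
Char 2 ('G'): step: R->2, L=1; G->plug->B->R->D->L->B->refl->C->L'->F->R'->C->plug->D
Char 3 ('H'): step: R->3, L=1; H->plug->H->R->A->L->F->refl->E->L'->E->R'->B->plug->G
Char 4 ('G'): step: R->4, L=1; G->plug->B->R->F->L->C->refl->B->L'->D->R'->A->plug->A
Char 5 ('E'): step: R->5, L=1; E->plug->E->R->H->L->G->refl->A->L'->G->R'->F->plug->F
Char 6 ('F'): step: R->6, L=1; F->plug->F->R->H->L->G->refl->A->L'->G->R'->D->plug->C
Char 7 ('D'): step: R->7, L=1; D->plug->C->R->F->L->C->refl->B->L'->D->R'->A->plug->A

A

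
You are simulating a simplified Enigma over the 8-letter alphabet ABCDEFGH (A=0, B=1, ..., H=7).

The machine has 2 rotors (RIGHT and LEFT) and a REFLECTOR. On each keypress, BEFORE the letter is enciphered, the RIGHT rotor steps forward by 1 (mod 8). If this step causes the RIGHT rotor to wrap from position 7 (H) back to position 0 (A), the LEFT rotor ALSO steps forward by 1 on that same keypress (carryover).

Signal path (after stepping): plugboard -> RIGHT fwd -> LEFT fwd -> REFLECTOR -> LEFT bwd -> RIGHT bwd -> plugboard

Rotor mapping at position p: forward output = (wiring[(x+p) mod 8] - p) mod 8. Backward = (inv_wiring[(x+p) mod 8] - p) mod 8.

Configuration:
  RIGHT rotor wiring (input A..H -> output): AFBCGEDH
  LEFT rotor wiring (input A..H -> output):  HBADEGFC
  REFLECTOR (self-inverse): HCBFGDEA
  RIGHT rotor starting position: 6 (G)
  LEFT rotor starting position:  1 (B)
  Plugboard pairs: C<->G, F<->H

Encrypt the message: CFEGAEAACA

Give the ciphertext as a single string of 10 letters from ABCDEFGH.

Answer: HBBCHFCDHH

Derivation:
Char 1 ('C'): step: R->7, L=1; C->plug->G->R->F->L->E->refl->G->L'->H->R'->F->plug->H
Char 2 ('F'): step: R->0, L->2 (L advanced); F->plug->H->R->H->L->H->refl->A->L'->F->R'->B->plug->B
Char 3 ('E'): step: R->1, L=2; E->plug->E->R->D->L->E->refl->G->L'->A->R'->B->plug->B
Char 4 ('G'): step: R->2, L=2; G->plug->C->R->E->L->D->refl->F->L'->G->R'->G->plug->C
Char 5 ('A'): step: R->3, L=2; A->plug->A->R->H->L->H->refl->A->L'->F->R'->F->plug->H
Char 6 ('E'): step: R->4, L=2; E->plug->E->R->E->L->D->refl->F->L'->G->R'->H->plug->F
Char 7 ('A'): step: R->5, L=2; A->plug->A->R->H->L->H->refl->A->L'->F->R'->G->plug->C
Char 8 ('A'): step: R->6, L=2; A->plug->A->R->F->L->A->refl->H->L'->H->R'->D->plug->D
Char 9 ('C'): step: R->7, L=2; C->plug->G->R->F->L->A->refl->H->L'->H->R'->F->plug->H
Char 10 ('A'): step: R->0, L->3 (L advanced); A->plug->A->R->A->L->A->refl->H->L'->E->R'->F->plug->H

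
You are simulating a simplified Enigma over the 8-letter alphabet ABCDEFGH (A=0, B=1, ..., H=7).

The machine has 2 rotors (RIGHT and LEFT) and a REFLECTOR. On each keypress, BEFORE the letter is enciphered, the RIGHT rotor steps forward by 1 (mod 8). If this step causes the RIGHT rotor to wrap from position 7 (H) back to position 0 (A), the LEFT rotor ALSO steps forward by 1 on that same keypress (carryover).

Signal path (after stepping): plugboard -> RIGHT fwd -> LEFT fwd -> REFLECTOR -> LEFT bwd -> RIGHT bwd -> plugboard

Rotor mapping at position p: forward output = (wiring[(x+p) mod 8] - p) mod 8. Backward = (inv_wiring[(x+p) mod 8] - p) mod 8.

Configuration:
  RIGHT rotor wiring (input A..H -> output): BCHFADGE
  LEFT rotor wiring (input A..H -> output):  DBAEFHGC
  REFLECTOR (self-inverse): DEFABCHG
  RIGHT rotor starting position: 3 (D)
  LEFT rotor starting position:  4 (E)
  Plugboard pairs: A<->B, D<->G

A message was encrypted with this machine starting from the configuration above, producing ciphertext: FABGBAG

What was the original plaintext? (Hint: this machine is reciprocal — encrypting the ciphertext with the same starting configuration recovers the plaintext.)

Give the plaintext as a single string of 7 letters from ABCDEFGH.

Answer: GCAEHDE

Derivation:
Char 1 ('F'): step: R->4, L=4; F->plug->F->R->G->L->E->refl->B->L'->A->R'->D->plug->G
Char 2 ('A'): step: R->5, L=4; A->plug->B->R->B->L->D->refl->A->L'->H->R'->C->plug->C
Char 3 ('B'): step: R->6, L=4; B->plug->A->R->A->L->B->refl->E->L'->G->R'->B->plug->A
Char 4 ('G'): step: R->7, L=4; G->plug->D->R->A->L->B->refl->E->L'->G->R'->E->plug->E
Char 5 ('B'): step: R->0, L->5 (L advanced); B->plug->A->R->B->L->B->refl->E->L'->E->R'->H->plug->H
Char 6 ('A'): step: R->1, L=5; A->plug->B->R->G->L->H->refl->G->L'->D->R'->G->plug->D
Char 7 ('G'): step: R->2, L=5; G->plug->D->R->B->L->B->refl->E->L'->E->R'->E->plug->E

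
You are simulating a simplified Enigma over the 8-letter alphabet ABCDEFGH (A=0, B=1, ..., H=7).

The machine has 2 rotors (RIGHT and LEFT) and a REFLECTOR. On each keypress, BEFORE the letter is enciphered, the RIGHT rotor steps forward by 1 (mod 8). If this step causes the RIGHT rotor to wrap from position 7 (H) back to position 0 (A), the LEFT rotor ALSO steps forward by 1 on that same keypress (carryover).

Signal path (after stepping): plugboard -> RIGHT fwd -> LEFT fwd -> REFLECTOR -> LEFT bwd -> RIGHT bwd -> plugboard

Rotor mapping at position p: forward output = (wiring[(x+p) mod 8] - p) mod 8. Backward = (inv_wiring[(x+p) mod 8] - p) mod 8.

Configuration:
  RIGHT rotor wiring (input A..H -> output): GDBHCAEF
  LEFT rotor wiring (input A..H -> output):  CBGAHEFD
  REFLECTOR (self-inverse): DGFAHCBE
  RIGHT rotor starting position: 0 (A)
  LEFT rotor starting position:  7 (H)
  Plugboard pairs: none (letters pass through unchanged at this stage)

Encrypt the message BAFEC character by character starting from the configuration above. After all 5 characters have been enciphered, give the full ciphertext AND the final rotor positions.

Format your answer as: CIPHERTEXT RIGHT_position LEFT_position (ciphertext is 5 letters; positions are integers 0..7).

Answer: FGGAA 5 7

Derivation:
Char 1 ('B'): step: R->1, L=7; B->plug->B->R->A->L->E->refl->H->L'->D->R'->F->plug->F
Char 2 ('A'): step: R->2, L=7; A->plug->A->R->H->L->G->refl->B->L'->E->R'->G->plug->G
Char 3 ('F'): step: R->3, L=7; F->plug->F->R->D->L->H->refl->E->L'->A->R'->G->plug->G
Char 4 ('E'): step: R->4, L=7; E->plug->E->R->C->L->C->refl->F->L'->G->R'->A->plug->A
Char 5 ('C'): step: R->5, L=7; C->plug->C->R->A->L->E->refl->H->L'->D->R'->A->plug->A
Final: ciphertext=FGGAA, RIGHT=5, LEFT=7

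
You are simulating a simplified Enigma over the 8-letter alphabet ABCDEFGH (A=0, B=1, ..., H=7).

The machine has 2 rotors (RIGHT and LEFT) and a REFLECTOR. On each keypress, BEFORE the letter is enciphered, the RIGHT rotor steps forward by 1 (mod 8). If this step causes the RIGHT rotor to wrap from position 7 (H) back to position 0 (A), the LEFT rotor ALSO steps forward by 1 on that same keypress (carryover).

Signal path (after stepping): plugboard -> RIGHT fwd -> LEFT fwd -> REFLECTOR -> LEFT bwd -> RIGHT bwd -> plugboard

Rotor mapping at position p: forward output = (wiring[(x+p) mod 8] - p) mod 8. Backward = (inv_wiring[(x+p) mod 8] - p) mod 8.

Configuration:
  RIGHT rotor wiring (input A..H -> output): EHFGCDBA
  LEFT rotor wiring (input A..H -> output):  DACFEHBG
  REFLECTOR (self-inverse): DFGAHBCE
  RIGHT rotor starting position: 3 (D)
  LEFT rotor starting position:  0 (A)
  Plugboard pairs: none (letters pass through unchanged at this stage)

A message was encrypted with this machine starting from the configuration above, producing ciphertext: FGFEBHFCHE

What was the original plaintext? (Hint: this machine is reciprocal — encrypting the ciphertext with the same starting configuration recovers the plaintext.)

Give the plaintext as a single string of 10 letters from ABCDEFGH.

Answer: AFDHACDHEF

Derivation:
Char 1 ('F'): step: R->4, L=0; F->plug->F->R->D->L->F->refl->B->L'->G->R'->A->plug->A
Char 2 ('G'): step: R->5, L=0; G->plug->G->R->B->L->A->refl->D->L'->A->R'->F->plug->F
Char 3 ('F'): step: R->6, L=0; F->plug->F->R->A->L->D->refl->A->L'->B->R'->D->plug->D
Char 4 ('E'): step: R->7, L=0; E->plug->E->R->H->L->G->refl->C->L'->C->R'->H->plug->H
Char 5 ('B'): step: R->0, L->1 (L advanced); B->plug->B->R->H->L->C->refl->G->L'->E->R'->A->plug->A
Char 6 ('H'): step: R->1, L=1; H->plug->H->R->D->L->D->refl->A->L'->F->R'->C->plug->C
Char 7 ('F'): step: R->2, L=1; F->plug->F->R->G->L->F->refl->B->L'->B->R'->D->plug->D
Char 8 ('C'): step: R->3, L=1; C->plug->C->R->A->L->H->refl->E->L'->C->R'->H->plug->H
Char 9 ('H'): step: R->4, L=1; H->plug->H->R->C->L->E->refl->H->L'->A->R'->E->plug->E
Char 10 ('E'): step: R->5, L=1; E->plug->E->R->C->L->E->refl->H->L'->A->R'->F->plug->F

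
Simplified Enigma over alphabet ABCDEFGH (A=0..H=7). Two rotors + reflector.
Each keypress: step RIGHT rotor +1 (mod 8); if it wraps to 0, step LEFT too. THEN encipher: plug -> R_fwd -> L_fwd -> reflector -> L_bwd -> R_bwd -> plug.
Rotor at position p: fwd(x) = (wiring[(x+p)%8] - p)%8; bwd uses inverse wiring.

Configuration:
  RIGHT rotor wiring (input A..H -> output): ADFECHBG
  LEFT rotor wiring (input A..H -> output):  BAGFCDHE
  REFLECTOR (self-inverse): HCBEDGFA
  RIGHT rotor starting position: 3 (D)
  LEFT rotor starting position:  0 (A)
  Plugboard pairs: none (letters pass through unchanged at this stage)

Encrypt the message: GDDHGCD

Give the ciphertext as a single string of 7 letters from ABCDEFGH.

Answer: AAEFCBH

Derivation:
Char 1 ('G'): step: R->4, L=0; G->plug->G->R->B->L->A->refl->H->L'->G->R'->A->plug->A
Char 2 ('D'): step: R->5, L=0; D->plug->D->R->D->L->F->refl->G->L'->C->R'->A->plug->A
Char 3 ('D'): step: R->6, L=0; D->plug->D->R->F->L->D->refl->E->L'->H->R'->E->plug->E
Char 4 ('H'): step: R->7, L=0; H->plug->H->R->C->L->G->refl->F->L'->D->R'->F->plug->F
Char 5 ('G'): step: R->0, L->1 (L advanced); G->plug->G->R->B->L->F->refl->G->L'->F->R'->C->plug->C
Char 6 ('C'): step: R->1, L=1; C->plug->C->R->D->L->B->refl->C->L'->E->R'->B->plug->B
Char 7 ('D'): step: R->2, L=1; D->plug->D->R->F->L->G->refl->F->L'->B->R'->H->plug->H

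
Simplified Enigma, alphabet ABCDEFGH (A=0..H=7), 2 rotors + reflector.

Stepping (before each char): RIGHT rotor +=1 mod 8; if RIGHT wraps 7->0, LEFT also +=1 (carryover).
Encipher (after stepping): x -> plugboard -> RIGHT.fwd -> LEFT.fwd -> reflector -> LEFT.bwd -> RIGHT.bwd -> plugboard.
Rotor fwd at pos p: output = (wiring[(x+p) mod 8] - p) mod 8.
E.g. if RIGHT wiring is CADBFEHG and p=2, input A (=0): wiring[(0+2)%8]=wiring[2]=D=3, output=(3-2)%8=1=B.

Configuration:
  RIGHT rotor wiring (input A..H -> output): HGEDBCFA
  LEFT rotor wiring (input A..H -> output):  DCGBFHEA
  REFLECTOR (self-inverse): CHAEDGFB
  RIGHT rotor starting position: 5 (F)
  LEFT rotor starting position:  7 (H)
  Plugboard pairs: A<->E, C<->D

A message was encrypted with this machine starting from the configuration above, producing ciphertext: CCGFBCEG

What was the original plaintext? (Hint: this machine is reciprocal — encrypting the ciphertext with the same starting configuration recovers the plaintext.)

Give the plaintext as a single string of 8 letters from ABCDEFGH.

Char 1 ('C'): step: R->6, L=7; C->plug->D->R->A->L->B->refl->H->L'->D->R'->G->plug->G
Char 2 ('C'): step: R->7, L=7; C->plug->D->R->F->L->G->refl->F->L'->H->R'->C->plug->D
Char 3 ('G'): step: R->0, L->0 (L advanced); G->plug->G->R->F->L->H->refl->B->L'->D->R'->D->plug->C
Char 4 ('F'): step: R->1, L=0; F->plug->F->R->E->L->F->refl->G->L'->C->R'->C->plug->D
Char 5 ('B'): step: R->2, L=0; B->plug->B->R->B->L->C->refl->A->L'->H->R'->C->plug->D
Char 6 ('C'): step: R->3, L=0; C->plug->D->R->C->L->G->refl->F->L'->E->R'->F->plug->F
Char 7 ('E'): step: R->4, L=0; E->plug->A->R->F->L->H->refl->B->L'->D->R'->E->plug->A
Char 8 ('G'): step: R->5, L=0; G->plug->G->R->G->L->E->refl->D->L'->A->R'->B->plug->B

Answer: GDCDDFAB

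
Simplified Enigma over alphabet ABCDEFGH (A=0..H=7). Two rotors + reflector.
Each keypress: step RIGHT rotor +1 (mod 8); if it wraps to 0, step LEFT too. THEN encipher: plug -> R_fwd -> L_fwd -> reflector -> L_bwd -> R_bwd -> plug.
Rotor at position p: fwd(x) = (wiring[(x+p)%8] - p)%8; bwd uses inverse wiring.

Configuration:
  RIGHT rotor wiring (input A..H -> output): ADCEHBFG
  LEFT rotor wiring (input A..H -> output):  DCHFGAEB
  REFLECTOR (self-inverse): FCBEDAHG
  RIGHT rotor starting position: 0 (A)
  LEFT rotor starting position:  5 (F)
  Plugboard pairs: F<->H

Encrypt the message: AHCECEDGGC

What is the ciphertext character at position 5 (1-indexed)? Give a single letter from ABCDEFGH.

Char 1 ('A'): step: R->1, L=5; A->plug->A->R->C->L->E->refl->D->L'->A->R'->E->plug->E
Char 2 ('H'): step: R->2, L=5; H->plug->F->R->E->L->F->refl->A->L'->G->R'->G->plug->G
Char 3 ('C'): step: R->3, L=5; C->plug->C->R->G->L->A->refl->F->L'->E->R'->B->plug->B
Char 4 ('E'): step: R->4, L=5; E->plug->E->R->E->L->F->refl->A->L'->G->R'->G->plug->G
Char 5 ('C'): step: R->5, L=5; C->plug->C->R->B->L->H->refl->G->L'->D->R'->D->plug->D

D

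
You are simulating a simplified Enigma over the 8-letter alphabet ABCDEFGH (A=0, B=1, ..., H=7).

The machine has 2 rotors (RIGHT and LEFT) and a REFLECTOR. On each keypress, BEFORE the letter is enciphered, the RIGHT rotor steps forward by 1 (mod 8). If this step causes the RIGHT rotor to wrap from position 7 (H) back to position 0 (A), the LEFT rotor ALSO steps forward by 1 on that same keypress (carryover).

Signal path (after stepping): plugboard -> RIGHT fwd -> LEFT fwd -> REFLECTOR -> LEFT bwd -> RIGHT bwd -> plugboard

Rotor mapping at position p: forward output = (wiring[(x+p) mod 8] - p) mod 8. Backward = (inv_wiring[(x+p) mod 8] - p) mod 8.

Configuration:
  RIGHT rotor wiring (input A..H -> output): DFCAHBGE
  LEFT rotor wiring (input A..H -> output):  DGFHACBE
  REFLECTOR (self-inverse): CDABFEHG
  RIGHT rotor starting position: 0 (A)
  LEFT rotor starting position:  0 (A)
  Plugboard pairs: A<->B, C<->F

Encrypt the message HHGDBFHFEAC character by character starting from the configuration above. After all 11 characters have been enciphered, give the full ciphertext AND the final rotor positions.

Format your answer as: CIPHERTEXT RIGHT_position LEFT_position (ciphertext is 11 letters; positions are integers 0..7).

Char 1 ('H'): step: R->1, L=0; H->plug->H->R->C->L->F->refl->E->L'->H->R'->C->plug->F
Char 2 ('H'): step: R->2, L=0; H->plug->H->R->D->L->H->refl->G->L'->B->R'->G->plug->G
Char 3 ('G'): step: R->3, L=0; G->plug->G->R->C->L->F->refl->E->L'->H->R'->H->plug->H
Char 4 ('D'): step: R->4, L=0; D->plug->D->R->A->L->D->refl->B->L'->G->R'->G->plug->G
Char 5 ('B'): step: R->5, L=0; B->plug->A->R->E->L->A->refl->C->L'->F->R'->F->plug->C
Char 6 ('F'): step: R->6, L=0; F->plug->C->R->F->L->C->refl->A->L'->E->R'->E->plug->E
Char 7 ('H'): step: R->7, L=0; H->plug->H->R->H->L->E->refl->F->L'->C->R'->G->plug->G
Char 8 ('F'): step: R->0, L->1 (L advanced); F->plug->C->R->C->L->G->refl->H->L'->D->R'->A->plug->B
Char 9 ('E'): step: R->1, L=1; E->plug->E->R->A->L->F->refl->E->L'->B->R'->B->plug->A
Char 10 ('A'): step: R->2, L=1; A->plug->B->R->G->L->D->refl->B->L'->E->R'->E->plug->E
Char 11 ('C'): step: R->3, L=1; C->plug->F->R->A->L->F->refl->E->L'->B->R'->E->plug->E
Final: ciphertext=FGHGCEGBAEE, RIGHT=3, LEFT=1

Answer: FGHGCEGBAEE 3 1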